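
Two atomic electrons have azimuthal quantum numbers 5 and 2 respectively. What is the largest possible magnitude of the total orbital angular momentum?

By the triangle rule, |l₁ − l₂| ≤ L ≤ l₁ + l₂.
Allowed values: L = 3, 4, 5, 6, 7.
The largest magnitude corresponds to L = 7: |L_tot| = ℏ√(7·8) = 2√14 ℏ.

|L_tot|_max = 2√14 ℏ ≈ 7.483ℏ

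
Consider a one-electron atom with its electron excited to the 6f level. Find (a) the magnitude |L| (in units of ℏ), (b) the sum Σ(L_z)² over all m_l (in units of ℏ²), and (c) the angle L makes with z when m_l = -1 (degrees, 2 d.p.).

|L| = 2√3 ℏ ≈ 3.464ℏ; Σ(L_z)² = 28 ℏ²; θ(m_l=-1) ≈ 106.78°

The 6f level has l = 3.
|L| = ℏ√(3·4) = 2√3 ℏ ≈ 3.464ℏ.
Σ m_l² = 28, so Σ(L_z)² = 28 ℏ².
For m_l = -1: cos θ = -1/√12, θ ≈ 106.78°.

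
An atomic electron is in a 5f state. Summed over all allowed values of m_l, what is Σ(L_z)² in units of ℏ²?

For 5f, l = 3.
The allowed m_l values are -3, -2, -1, 0, 1, 2, 3.
Σ m_l² = 2·(1 + 4 + 9) = 28.

Σ(L_z)² = 28 ℏ²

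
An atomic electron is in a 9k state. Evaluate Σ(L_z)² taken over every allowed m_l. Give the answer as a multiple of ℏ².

9k means n = 9, l = 7.
m_l ∈ {-7, -6, -5, -4, -3, -2, -1, 0, 1, 2, 3, 4, 5, 6, 7}.
Summing m² from −7 to 7: Σ m_l² = 280.

Σ(L_z)² = 280 ℏ²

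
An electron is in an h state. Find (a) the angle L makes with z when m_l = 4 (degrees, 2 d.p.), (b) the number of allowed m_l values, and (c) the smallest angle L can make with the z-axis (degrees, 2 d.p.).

The letter h corresponds to l = 5.
For m_l = 4: cos θ = 4/√30, θ ≈ 43.09°.
There are 2l+1 = 11 values of m_l.
cos θ_min = 5/√30, so θ_min ≈ 24.09°.

θ(m_l=4) ≈ 43.09°; 11 values; θ_min ≈ 24.09°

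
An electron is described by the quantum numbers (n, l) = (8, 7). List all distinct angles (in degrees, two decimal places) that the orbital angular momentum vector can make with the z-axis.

θ ∈ {20.70°, 36.70°, 48.08°, 57.69°, 66.37°, 74.50°, 82.32°, 90.00°, 97.68°, 105.50°, 113.63°, 122.31°, 131.92°, 143.30°, 159.30°}

|L| = √(l(l+1)) ℏ = 2√14 ℏ.
cos θ = m_l/√56 for each m_l ∈ {-7, -6, -5, -4, -3, -2, -1, 0, 1, 2, 3, 4, 5, 6, 7}.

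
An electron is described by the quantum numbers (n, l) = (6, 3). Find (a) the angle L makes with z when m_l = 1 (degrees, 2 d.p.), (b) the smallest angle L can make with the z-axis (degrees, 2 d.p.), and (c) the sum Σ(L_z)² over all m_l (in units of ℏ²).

For m_l = 1: cos θ = 1/√12, θ ≈ 73.22°.
cos θ_min = 3/√12, so θ_min ≈ 30.00°.
Σ m_l² = 28, so Σ(L_z)² = 28 ℏ².

θ(m_l=1) ≈ 73.22°; θ_min ≈ 30.00°; Σ(L_z)² = 28 ℏ²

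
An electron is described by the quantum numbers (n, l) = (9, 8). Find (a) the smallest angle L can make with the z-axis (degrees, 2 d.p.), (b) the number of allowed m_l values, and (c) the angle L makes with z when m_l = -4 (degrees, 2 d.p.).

cos θ_min = 8/√72, so θ_min ≈ 19.47°.
There are 2l+1 = 17 values of m_l.
For m_l = -4: cos θ = -4/√72, θ ≈ 118.13°.

θ_min ≈ 19.47°; 17 values; θ(m_l=-4) ≈ 118.13°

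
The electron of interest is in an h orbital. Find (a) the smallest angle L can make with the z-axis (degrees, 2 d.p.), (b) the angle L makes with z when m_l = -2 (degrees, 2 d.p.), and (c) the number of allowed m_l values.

θ_min ≈ 24.09°; θ(m_l=-2) ≈ 111.42°; 11 values

An h state has l = 5.
cos θ_min = 5/√30, so θ_min ≈ 24.09°.
For m_l = -2: cos θ = -2/√30, θ ≈ 111.42°.
There are 2l+1 = 11 values of m_l.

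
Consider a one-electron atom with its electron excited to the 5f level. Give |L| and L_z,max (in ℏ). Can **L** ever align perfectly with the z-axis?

The 5f level has l = 3.
|L| = 2√3 ℏ ≈ 3.4641ℏ, while L_z,max = lℏ = 3ℏ.
Since |L| > L_z,max, the vector can never point exactly along z; the closest it comes is θ_min = arccos(3/√12) ≈ 30.0°.

No: L_z,max = 3ℏ < |L| = 2√3 ℏ ≈ 3.464ℏ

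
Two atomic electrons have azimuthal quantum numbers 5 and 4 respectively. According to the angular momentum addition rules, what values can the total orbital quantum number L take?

L = 1, 2, 3, 4, 5, 6, 7, 8, 9

By the triangle rule, |l₁ − l₂| ≤ L ≤ l₁ + l₂.
L ∈ {1, 2, 3, 4, 5, 6, 7, 8, 9}.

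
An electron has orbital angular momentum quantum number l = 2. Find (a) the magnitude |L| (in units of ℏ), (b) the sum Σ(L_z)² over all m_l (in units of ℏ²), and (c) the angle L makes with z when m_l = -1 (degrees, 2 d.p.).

|L| = ℏ√(2·3) = √6 ℏ ≈ 2.449ℏ.
Σ m_l² = 10, so Σ(L_z)² = 10 ℏ².
For m_l = -1: cos θ = -1/√6, θ ≈ 114.09°.

|L| = √6 ℏ ≈ 2.449ℏ; Σ(L_z)² = 10 ℏ²; θ(m_l=-1) ≈ 114.09°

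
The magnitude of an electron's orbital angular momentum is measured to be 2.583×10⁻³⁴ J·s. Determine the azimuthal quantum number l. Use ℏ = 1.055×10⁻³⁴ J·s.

In units of ℏ, |L| ≈ 2.448.
l(l+1) ≈ 2.448² ≈ 5.99, so l = 2.

l = 2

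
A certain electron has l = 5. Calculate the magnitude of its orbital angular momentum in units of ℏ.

|L| = √30 ℏ ≈ 5.477ℏ

|L| = ℏ√(l(l+1)) = ℏ√(5·6) = √30 ℏ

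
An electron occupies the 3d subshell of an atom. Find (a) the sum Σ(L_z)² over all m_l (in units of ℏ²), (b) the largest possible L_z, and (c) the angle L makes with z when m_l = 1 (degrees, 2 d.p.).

Σ(L_z)² = 10 ℏ²; L_z,max = 2ℏ; θ(m_l=1) ≈ 65.91°

The 3d subshell has l = 2.
Σ m_l² = 10, so Σ(L_z)² = 10 ℏ².
L_z,max = lℏ = 2ℏ.
For m_l = 1: cos θ = 1/√6, θ ≈ 65.91°.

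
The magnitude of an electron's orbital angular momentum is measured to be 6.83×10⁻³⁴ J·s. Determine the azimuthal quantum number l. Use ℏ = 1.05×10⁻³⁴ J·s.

Dividing by ℏ: |L|/ℏ ≈ 6.505.
l(l+1) ≈ 6.505² ≈ 42.31, so l = 6.

l = 6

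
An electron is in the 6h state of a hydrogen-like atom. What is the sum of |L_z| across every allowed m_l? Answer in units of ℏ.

Σ|L_z| = 30 ℏ

The 6h subshell has l = 5.
The allowed m_l values are -5, -4, -3, -2, -1, 0, 1, 2, 3, 4, 5.
Σ|m_l| = l(l+1) = 30.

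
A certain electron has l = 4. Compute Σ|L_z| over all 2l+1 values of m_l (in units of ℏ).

Σ|L_z| = 20 ℏ

m_l runs from −4 to 4, i.e. {-4, -3, -2, -1, 0, 1, 2, 3, 4}.
Σ|m_l| = 2(1+2+…+4) = 20.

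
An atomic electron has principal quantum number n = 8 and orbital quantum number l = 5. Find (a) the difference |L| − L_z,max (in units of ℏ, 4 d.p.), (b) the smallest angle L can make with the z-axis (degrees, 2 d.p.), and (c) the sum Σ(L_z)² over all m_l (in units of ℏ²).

|L| − L_z,max = (√30 − 5)ℏ ≈ 0.4772ℏ.
cos θ_min = 5/√30, so θ_min ≈ 24.09°.
Σ m_l² = 110, so Σ(L_z)² = 110 ℏ².

|L|−L_z,max ≈ 0.4772ℏ; θ_min ≈ 24.09°; Σ(L_z)² = 110 ℏ²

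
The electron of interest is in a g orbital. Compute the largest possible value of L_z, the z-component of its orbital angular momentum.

For a g orbital, l = 4.
L_z = m_l ℏ with m_l ∈ {−4, …, 4}; the maximum is m_l = 4.

L_z,max = 4ℏ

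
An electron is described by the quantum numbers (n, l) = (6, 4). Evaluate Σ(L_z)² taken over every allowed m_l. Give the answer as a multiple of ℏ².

The allowed m_l values are -4, -3, -2, -1, 0, 1, 2, 3, 4.
Summing m² from −4 to 4: Σ m_l² = 60.

Σ(L_z)² = 60 ℏ²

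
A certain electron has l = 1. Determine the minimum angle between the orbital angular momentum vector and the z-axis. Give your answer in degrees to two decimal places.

θ_min ≈ 45.00°

|L| = √(l(l+1)) ℏ = √2 ℏ.
The smallest angle corresponds to the largest L_z, i.e. m_l = l = 1, giving L_z = 1ℏ.
cos θ_min = 1/√2, so θ_min ≈ 45.00°.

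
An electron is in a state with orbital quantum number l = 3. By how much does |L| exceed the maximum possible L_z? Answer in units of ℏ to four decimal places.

|L| = 2√3 ℏ ≈ 3.4641ℏ, while L_z,max = lℏ = 3ℏ.
The difference is (2√3 − 3)ℏ ≈ 0.4641ℏ.

|L| − L_z,max ≈ 0.4641ℏ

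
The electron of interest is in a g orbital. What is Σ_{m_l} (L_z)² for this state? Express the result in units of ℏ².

Σ(L_z)² = 60 ℏ²

The letter g corresponds to l = 4.
m_l runs from −4 to 4, i.e. {-4, -3, -2, -1, 0, 1, 2, 3, 4}.
Σ m_l² = l(l+1)(2l+1)/3 = 4·5·9/3 = 60.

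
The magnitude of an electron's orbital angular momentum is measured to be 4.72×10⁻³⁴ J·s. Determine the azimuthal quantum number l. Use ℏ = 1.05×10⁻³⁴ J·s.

In units of ℏ, |L| ≈ 4.495.
l(l+1) ≈ 4.495² ≈ 20.21, so l = 4.

l = 4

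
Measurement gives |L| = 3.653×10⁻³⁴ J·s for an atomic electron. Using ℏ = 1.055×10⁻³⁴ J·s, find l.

Dividing by ℏ: |L|/ℏ ≈ 3.463.
Set l(l+1) = 11.99; the integer solution is l = 3.

l = 3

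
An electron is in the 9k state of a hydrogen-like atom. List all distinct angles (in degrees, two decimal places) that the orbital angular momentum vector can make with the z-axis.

θ ∈ {20.70°, 36.70°, 48.08°, 57.69°, 66.37°, 74.50°, 82.32°, 90.00°, 97.68°, 105.50°, 113.63°, 122.31°, 131.92°, 143.30°, 159.30°}

For 9k, l = 7.
|L| = ℏ√(l(l+1)) = 2√14 ℏ.
cos θ = m_l/√56 for each m_l ∈ {-7, -6, -5, -4, -3, -2, -1, 0, 1, 2, 3, 4, 5, 6, 7}.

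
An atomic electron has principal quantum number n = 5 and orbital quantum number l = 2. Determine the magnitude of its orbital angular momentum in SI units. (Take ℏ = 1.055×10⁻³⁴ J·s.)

|L| = ℏ√(l(l+1)) = ℏ√(2·3) = √6 ℏ
Numerically, |L| = 2.449 × (1.055×10⁻³⁴ J·s) = 2.584×10⁻³⁴ J·s.

|L| = 2.584×10⁻³⁴ J·s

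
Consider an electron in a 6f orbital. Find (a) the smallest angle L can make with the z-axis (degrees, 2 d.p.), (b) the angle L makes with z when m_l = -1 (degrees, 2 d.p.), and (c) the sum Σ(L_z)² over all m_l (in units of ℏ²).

θ_min ≈ 30.00°; θ(m_l=-1) ≈ 106.78°; Σ(L_z)² = 28 ℏ²

For 6f, l = 3.
cos θ_min = 3/√12, so θ_min ≈ 30.00°.
For m_l = -1: cos θ = -1/√12, θ ≈ 106.78°.
Σ m_l² = 28, so Σ(L_z)² = 28 ℏ².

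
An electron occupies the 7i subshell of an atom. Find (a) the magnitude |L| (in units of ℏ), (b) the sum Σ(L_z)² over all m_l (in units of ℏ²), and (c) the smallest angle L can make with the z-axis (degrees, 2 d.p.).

|L| = √42 ℏ ≈ 6.481ℏ; Σ(L_z)² = 182 ℏ²; θ_min ≈ 22.21°

For 7i, l = 6.
|L| = ℏ√(6·7) = √42 ℏ ≈ 6.481ℏ.
Σ m_l² = 182, so Σ(L_z)² = 182 ℏ².
cos θ_min = 6/√42, so θ_min ≈ 22.21°.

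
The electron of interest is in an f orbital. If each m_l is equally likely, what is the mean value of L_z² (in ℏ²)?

For an f orbital, l = 3.
m_l ∈ {-3, -2, -1, 0, 1, 2, 3}.
⟨L_z²⟩ = ℏ²·l(l+1)/3 = 4ℏ².

⟨L_z²⟩ = 4 ℏ²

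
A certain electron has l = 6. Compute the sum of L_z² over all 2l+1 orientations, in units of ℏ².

Σ(L_z)² = 182 ℏ²

m_l runs from −6 to 6, i.e. {-6, -5, -4, -3, -2, -1, 0, 1, 2, 3, 4, 5, 6}.
Σ m_l² = l(l+1)(2l+1)/3 = 6·7·13/3 = 182.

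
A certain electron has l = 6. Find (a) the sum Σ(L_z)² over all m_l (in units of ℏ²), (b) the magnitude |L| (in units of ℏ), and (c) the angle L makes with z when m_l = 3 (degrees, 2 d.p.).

Σ m_l² = 182, so Σ(L_z)² = 182 ℏ².
|L| = ℏ√(6·7) = √42 ℏ ≈ 6.481ℏ.
For m_l = 3: cos θ = 3/√42, θ ≈ 62.42°.

Σ(L_z)² = 182 ℏ²; |L| = √42 ℏ ≈ 6.481ℏ; θ(m_l=3) ≈ 62.42°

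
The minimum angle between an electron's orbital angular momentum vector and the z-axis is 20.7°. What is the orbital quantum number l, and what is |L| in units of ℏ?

cos θ_min = l/√(l(l+1)) = √(l/(l+1)), so l/(l+1) = cos²(20.7°) = 0.8751.
Thus l = 0.8751/(1 − 0.8751) ≈ 7.
Then |L| = ℏ√(7·8) = 2√14 ℏ.

l = 7, |L| = 2√14 ℏ ≈ 7.483ℏ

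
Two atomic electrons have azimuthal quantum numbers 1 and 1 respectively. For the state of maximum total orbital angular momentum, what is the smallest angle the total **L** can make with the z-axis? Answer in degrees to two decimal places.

θ_min ≈ 35.26°

L runs from |1 − 1| = 0 to 1 + 1 = 2.
Allowed values: L = 0, 1, 2.
The maximum is L = 2, with |L_tot| = ℏ√(2·3) = √6 ℏ.
The minimum angle with z is arccos(2/√6) ≈ 35.26°.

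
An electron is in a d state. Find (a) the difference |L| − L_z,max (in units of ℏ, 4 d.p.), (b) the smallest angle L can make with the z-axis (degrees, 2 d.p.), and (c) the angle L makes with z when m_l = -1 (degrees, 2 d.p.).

|L|−L_z,max ≈ 0.4495ℏ; θ_min ≈ 35.26°; θ(m_l=-1) ≈ 114.09°

For a d orbital, l = 2.
|L| − L_z,max = (√6 − 2)ℏ ≈ 0.4495ℏ.
cos θ_min = 2/√6, so θ_min ≈ 35.26°.
For m_l = -1: cos θ = -1/√6, θ ≈ 114.09°.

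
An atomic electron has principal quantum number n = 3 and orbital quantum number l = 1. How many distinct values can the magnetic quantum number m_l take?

3

The number of m_l values is 2l + 1 = 2·1 + 1 = 3.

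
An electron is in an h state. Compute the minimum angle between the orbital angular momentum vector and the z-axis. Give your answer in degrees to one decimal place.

θ_min ≈ 24.1°

An h state has l = 5.
|L| = ℏ√(l(l+1)) = √30 ℏ.
The smallest angle corresponds to the largest L_z, i.e. m_l = l = 5, giving L_z = 5ℏ.
cos θ_min = 5/√30, so θ_min ≈ 24.1°.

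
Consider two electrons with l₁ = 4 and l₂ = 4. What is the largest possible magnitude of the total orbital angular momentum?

The total orbital quantum number L ranges from |l₁ − l₂| to l₁ + l₂ in integer steps.
So L can be 0, 1, 2, 3, 4, 5, 6, 7, 8.
The largest magnitude corresponds to L = 8: |L_tot| = ℏ√(8·9) = 6√2 ℏ.

|L_tot|_max = 6√2 ℏ ≈ 8.485ℏ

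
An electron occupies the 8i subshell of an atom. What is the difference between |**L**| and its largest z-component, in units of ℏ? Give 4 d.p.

The 8i subshell has l = 6.
|L| = √42 ℏ ≈ 6.4807ℏ, while L_z,max = lℏ = 6ℏ.
The difference is (√42 − 6)ℏ ≈ 0.4807ℏ.

|L| − L_z,max ≈ 0.4807ℏ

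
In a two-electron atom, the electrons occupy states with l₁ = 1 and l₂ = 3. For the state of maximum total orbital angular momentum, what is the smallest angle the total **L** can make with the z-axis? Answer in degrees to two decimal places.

By the triangle rule, |l₁ − l₂| ≤ L ≤ l₁ + l₂.
Allowed values: L = 2, 3, 4.
The maximum is L = 4, with |L_tot| = ℏ√(4·5) = 2√5 ℏ.
The minimum angle with z is arccos(4/√20) ≈ 26.57°.

θ_min ≈ 26.57°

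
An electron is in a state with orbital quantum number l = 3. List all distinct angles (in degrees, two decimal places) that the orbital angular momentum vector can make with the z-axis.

|L| = √(l(l+1)) ℏ = 2√3 ℏ.
cos θ = m_l/√12 for each m_l ∈ {-3, -2, -1, 0, 1, 2, 3}.

θ ∈ {30.00°, 54.74°, 73.22°, 90.00°, 106.78°, 125.26°, 150.00°}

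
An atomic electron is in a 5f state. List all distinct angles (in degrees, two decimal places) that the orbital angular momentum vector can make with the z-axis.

θ ∈ {30.00°, 54.74°, 73.22°, 90.00°, 106.78°, 125.26°, 150.00°}

The 5f subshell has l = 3.
|L| = ℏ√(l(l+1)) = 2√3 ℏ.
cos θ = m_l/√12 for each m_l ∈ {-3, -2, -1, 0, 1, 2, 3}.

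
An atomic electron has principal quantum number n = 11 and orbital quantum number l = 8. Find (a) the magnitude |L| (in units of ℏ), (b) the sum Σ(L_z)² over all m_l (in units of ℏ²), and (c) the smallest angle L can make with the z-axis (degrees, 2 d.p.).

|L| = ℏ√(8·9) = 6√2 ℏ ≈ 8.485ℏ.
Σ m_l² = 408, so Σ(L_z)² = 408 ℏ².
cos θ_min = 8/√72, so θ_min ≈ 19.47°.

|L| = 6√2 ℏ ≈ 8.485ℏ; Σ(L_z)² = 408 ℏ²; θ_min ≈ 19.47°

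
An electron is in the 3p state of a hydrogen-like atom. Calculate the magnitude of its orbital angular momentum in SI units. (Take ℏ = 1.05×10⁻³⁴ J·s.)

|L| = 1.48×10⁻³⁴ J·s

For 3p, l = 1.
|L| = ℏ√(l(l+1)) = ℏ√(1·2) = √2 ℏ
Numerically, |L| = 1.414 × (1.05×10⁻³⁴ J·s) = 1.48×10⁻³⁴ J·s.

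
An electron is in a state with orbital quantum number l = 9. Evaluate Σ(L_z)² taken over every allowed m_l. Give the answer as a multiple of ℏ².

Σ(L_z)² = 570 ℏ²

m_l ∈ {-9, -8, -7, -6, -5, -4, -3, -2, -1, 0, 1, 2, 3, 4, 5, 6, 7, 8, 9}.
Σ m_l² = l(l+1)(2l+1)/3 = 9·10·19/3 = 570.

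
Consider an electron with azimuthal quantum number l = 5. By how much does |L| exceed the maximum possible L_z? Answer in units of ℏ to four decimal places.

|L| = √30 ℏ ≈ 5.4772ℏ, while L_z,max = lℏ = 5ℏ.
The difference is (√30 − 5)ℏ ≈ 0.4772ℏ.

|L| − L_z,max ≈ 0.4772ℏ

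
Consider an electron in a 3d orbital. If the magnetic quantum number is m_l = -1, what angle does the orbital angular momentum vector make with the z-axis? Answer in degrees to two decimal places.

For 3d, l = 2.
|L| = √(l(l+1)) ℏ = √6 ℏ.
L_z = m_l ℏ = −1ℏ.
cos θ = L_z/|L| = -1/√6, so θ ≈ 114.09°.

θ ≈ 114.09°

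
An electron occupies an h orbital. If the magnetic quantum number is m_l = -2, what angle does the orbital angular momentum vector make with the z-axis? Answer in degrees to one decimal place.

An h state has l = 5.
|L|² = l(l+1)ℏ² = 30ℏ², so |L| = √30 ℏ.
L_z = m_l ℏ = −2ℏ.
cos θ = L_z/|L| = -2/√30, so θ ≈ 111.4°.

θ ≈ 111.4°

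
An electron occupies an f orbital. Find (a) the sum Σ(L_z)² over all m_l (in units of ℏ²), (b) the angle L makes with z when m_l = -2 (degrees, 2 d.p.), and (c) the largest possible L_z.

Σ(L_z)² = 28 ℏ²; θ(m_l=-2) ≈ 125.26°; L_z,max = 3ℏ

For an f orbital, l = 3.
Σ m_l² = 28, so Σ(L_z)² = 28 ℏ².
For m_l = -2: cos θ = -2/√12, θ ≈ 125.26°.
L_z,max = lℏ = 3ℏ.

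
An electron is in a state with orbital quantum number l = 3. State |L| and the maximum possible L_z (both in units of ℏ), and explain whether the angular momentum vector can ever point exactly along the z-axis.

|L| = 2√3 ℏ ≈ 3.4641ℏ, while L_z,max = lℏ = 3ℏ.
Since |L| > L_z,max, the vector can never point exactly along z; the closest it comes is θ_min = arccos(3/√12) ≈ 30.0°.

No: L_z,max = 3ℏ < |L| = 2√3 ℏ ≈ 3.464ℏ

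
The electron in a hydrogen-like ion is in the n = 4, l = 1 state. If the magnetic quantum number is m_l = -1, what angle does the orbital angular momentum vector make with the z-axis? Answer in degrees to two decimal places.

θ ≈ 135.00°

|L| = √(l(l+1)) ℏ = √2 ℏ.
L_z = m_l ℏ = −1ℏ.
cos θ = L_z/|L| = -1/√2, so θ ≈ 135.00°.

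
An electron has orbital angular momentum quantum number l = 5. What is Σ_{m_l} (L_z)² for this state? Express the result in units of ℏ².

m_l ∈ {-5, -4, -3, -2, -1, 0, 1, 2, 3, 4, 5}.
Σ m_l² = l(l+1)(2l+1)/3 = 5·6·11/3 = 110.

Σ(L_z)² = 110 ℏ²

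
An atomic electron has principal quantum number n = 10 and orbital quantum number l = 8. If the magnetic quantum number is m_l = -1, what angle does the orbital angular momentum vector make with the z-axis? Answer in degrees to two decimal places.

θ ≈ 96.77°

|L|² = l(l+1)ℏ² = 72ℏ², so |L| = 6√2 ℏ.
L_z = m_l ℏ = −1ℏ.
cos θ = L_z/|L| = -1/√72, so θ ≈ 96.77°.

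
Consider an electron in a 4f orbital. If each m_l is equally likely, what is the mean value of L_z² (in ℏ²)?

The 4f subshell has l = 3.
The allowed m_l values are -3, -2, -1, 0, 1, 2, 3.
Average of L_z² over 7 states: 28/7 ℏ² = 4 ℏ².

⟨L_z²⟩ = 4 ℏ²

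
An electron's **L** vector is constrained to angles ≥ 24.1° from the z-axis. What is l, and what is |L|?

At minimum angle, m_l = l, so cos θ = l/√(l(l+1)); cos²θ = l/(l+1) = 0.8333.
l = cos²θ/sin²θ ≈ 5.
Then |L| = ℏ√(5·6) = √30 ℏ.

l = 5, |L| = √30 ℏ ≈ 5.477ℏ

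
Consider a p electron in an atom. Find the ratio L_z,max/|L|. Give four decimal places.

A p state has l = 1.
|L| = √2 ℏ ≈ 1.4142ℏ, while L_z,max = lℏ = 1ℏ.
L_z,max/|L| = 1/√2 = 0.7071.

L_z,max/|L| = 0.7071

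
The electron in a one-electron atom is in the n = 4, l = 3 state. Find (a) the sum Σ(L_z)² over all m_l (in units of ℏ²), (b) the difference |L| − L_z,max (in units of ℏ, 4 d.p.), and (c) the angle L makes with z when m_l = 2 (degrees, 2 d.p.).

Σ(L_z)² = 28 ℏ²; |L|−L_z,max ≈ 0.4641ℏ; θ(m_l=2) ≈ 54.74°

Σ m_l² = 28, so Σ(L_z)² = 28 ℏ².
|L| − L_z,max = (2√3 − 3)ℏ ≈ 0.4641ℏ.
For m_l = 2: cos θ = 2/√12, θ ≈ 54.74°.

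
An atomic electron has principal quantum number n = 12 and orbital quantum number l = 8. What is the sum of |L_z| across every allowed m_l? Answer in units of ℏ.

Σ|L_z| = 72 ℏ

m_l ∈ {-8, -7, -6, -5, -4, -3, -2, -1, 0, 1, 2, 3, 4, 5, 6, 7, 8}.
Σ|m_l| = l(l+1) = 72.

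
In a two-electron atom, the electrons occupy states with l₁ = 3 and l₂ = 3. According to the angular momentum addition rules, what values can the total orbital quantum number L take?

Angular momentum addition gives L = |l₁ − l₂|, …, l₁ + l₂.
So L can be 0, 1, 2, 3, 4, 5, 6.

L = 0, 1, 2, 3, 4, 5, 6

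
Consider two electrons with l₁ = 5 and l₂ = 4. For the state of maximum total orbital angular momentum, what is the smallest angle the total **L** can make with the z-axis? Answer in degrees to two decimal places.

θ_min ≈ 18.43°

By the triangle rule, |l₁ − l₂| ≤ L ≤ l₁ + l₂.
L ∈ {1, 2, 3, 4, 5, 6, 7, 8, 9}.
The maximum is L = 9, with |L_tot| = ℏ√(9·10) = 3√10 ℏ.
The minimum angle with z is arccos(9/√90) ≈ 18.43°.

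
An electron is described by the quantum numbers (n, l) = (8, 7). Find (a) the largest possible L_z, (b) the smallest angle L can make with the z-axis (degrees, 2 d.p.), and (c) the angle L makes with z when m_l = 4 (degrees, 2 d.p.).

L_z,max = 7ℏ; θ_min ≈ 20.70°; θ(m_l=4) ≈ 57.69°

L_z,max = lℏ = 7ℏ.
cos θ_min = 7/√56, so θ_min ≈ 20.70°.
For m_l = 4: cos θ = 4/√56, θ ≈ 57.69°.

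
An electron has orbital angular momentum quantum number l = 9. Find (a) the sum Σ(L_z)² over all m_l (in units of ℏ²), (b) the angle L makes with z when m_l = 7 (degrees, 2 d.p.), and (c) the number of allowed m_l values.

Σ(L_z)² = 570 ℏ²; θ(m_l=7) ≈ 42.45°; 19 values

Σ m_l² = 570, so Σ(L_z)² = 570 ℏ².
For m_l = 7: cos θ = 7/√90, θ ≈ 42.45°.
There are 2l+1 = 19 values of m_l.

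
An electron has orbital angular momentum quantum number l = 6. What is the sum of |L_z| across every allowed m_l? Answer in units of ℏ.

Σ|L_z| = 42 ℏ

The allowed m_l values are -6, -5, -4, -3, -2, -1, 0, 1, 2, 3, 4, 5, 6.
Σ|m_l| = 2·6(6+1)/2 = 42.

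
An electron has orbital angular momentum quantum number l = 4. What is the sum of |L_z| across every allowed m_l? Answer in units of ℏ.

Σ|L_z| = 20 ℏ

m_l runs from −4 to 4, i.e. {-4, -3, -2, -1, 0, 1, 2, 3, 4}.
Σ|m_l| = 2·4(4+1)/2 = 20.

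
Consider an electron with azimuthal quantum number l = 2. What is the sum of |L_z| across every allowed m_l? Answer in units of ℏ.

Σ|L_z| = 6 ℏ

The allowed m_l values are -2, -1, 0, 1, 2.
Σ|m_l| = 2·2(2+1)/2 = 6.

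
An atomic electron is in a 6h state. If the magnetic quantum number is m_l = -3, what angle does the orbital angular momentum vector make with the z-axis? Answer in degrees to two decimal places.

The 6h subshell has l = 5.
|L|² = l(l+1)ℏ² = 30ℏ², so |L| = √30 ℏ.
L_z = m_l ℏ = −3ℏ.
cos θ = L_z/|L| = -3/√30, so θ ≈ 123.21°.

θ ≈ 123.21°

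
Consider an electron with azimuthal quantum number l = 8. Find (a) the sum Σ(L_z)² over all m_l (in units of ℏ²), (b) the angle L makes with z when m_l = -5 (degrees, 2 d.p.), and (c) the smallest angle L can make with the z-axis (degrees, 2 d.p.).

Σ(L_z)² = 408 ℏ²; θ(m_l=-5) ≈ 126.10°; θ_min ≈ 19.47°

Σ m_l² = 408, so Σ(L_z)² = 408 ℏ².
For m_l = -5: cos θ = -5/√72, θ ≈ 126.10°.
cos θ_min = 8/√72, so θ_min ≈ 19.47°.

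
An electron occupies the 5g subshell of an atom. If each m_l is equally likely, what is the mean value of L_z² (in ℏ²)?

⟨L_z²⟩ = 6.667 ℏ²

For 5g, l = 4.
m_l ∈ {-4, -3, -2, -1, 0, 1, 2, 3, 4}.
Average of L_z² over 9 states: 60/9 ℏ² = 6.667 ℏ².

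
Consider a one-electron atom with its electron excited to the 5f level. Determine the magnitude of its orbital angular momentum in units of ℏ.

|L| = 2√3 ℏ ≈ 3.464ℏ

The 5f level has l = 3.
|L| = ℏ√(l(l+1)) = ℏ√(3·4) = 2√3 ℏ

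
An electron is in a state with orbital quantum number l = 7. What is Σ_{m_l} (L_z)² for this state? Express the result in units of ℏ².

The allowed m_l values are -7, -6, -5, -4, -3, -2, -1, 0, 1, 2, 3, 4, 5, 6, 7.
Σ m_l² = l(l+1)(2l+1)/3 = 7·8·15/3 = 280.

Σ(L_z)² = 280 ℏ²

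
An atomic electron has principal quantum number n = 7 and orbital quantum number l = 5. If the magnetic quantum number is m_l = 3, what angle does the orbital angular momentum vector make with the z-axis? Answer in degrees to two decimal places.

θ ≈ 56.79°

|L| = √(l(l+1)) ℏ = √30 ℏ.
L_z = m_l ℏ = 3ℏ.
cos θ = L_z/|L| = 3/√30, so θ ≈ 56.79°.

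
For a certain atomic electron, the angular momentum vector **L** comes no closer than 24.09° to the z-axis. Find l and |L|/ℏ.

cos²θ_min = l/(l+1) = 0.8334.
Thus l = 0.8334/(1 − 0.8334) ≈ 5.
Then |L| = ℏ√(5·6) = √30 ℏ.

l = 5, |L| = √30 ℏ ≈ 5.477ℏ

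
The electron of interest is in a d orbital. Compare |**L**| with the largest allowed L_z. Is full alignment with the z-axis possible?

The letter d corresponds to l = 2.
|L| = √6 ℏ ≈ 2.4495ℏ, while L_z,max = lℏ = 2ℏ.
Since |L| > L_z,max, the vector can never point exactly along z; the closest it comes is θ_min = arccos(2/√6) ≈ 35.3°.

No: L_z,max = 2ℏ < |L| = √6 ℏ ≈ 2.449ℏ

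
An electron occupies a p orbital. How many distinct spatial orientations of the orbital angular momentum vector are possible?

3

A p state has l = 1.
The number of m_l values is 2l + 1 = 2·1 + 1 = 3.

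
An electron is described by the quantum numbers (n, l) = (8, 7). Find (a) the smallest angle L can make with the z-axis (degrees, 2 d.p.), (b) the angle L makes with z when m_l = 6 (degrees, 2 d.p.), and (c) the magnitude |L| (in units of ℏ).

θ_min ≈ 20.70°; θ(m_l=6) ≈ 36.70°; |L| = 2√14 ℏ ≈ 7.483ℏ

cos θ_min = 7/√56, so θ_min ≈ 20.70°.
For m_l = 6: cos θ = 6/√56, θ ≈ 36.70°.
|L| = ℏ√(7·8) = 2√14 ℏ ≈ 7.483ℏ.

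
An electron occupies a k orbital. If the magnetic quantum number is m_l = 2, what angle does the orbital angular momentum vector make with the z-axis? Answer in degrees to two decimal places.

K corresponds to l = 7.
|L| = ℏ√(l(l+1)) = 2√14 ℏ.
L_z = m_l ℏ = 2ℏ.
cos θ = L_z/|L| = 2/√56, so θ ≈ 74.50°.

θ ≈ 74.50°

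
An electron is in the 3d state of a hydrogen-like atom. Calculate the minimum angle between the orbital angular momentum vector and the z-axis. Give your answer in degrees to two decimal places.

The 3d subshell has l = 2.
|L|² = l(l+1)ℏ² = 6ℏ², so |L| = √6 ℏ.
The smallest angle corresponds to the largest L_z, i.e. m_l = l = 2, giving L_z = 2ℏ.
cos θ_min = 2/√6, so θ_min ≈ 35.26°.

θ_min ≈ 35.26°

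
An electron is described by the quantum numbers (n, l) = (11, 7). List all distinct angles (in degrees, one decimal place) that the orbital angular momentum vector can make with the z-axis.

|L|² = l(l+1)ℏ² = 56ℏ², so |L| = 2√14 ℏ.
cos θ = m_l/√56 for each m_l ∈ {-7, -6, -5, -4, -3, -2, -1, 0, 1, 2, 3, 4, 5, 6, 7}.

θ ∈ {20.7°, 36.7°, 48.1°, 57.7°, 66.4°, 74.5°, 82.3°, 90.0°, 97.7°, 105.5°, 113.6°, 122.3°, 131.9°, 143.3°, 159.3°}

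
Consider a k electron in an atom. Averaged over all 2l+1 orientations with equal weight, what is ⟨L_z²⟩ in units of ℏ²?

A k state has l = 7.
m_l runs from −7 to 7, i.e. {-7, -6, -5, -4, -3, -2, -1, 0, 1, 2, 3, 4, 5, 6, 7}.
⟨L_z²⟩ = ℏ²·(Σ m_l²)/(2l+1) = ℏ²·280/15 = 18.67ℏ².

⟨L_z²⟩ = 18.67 ℏ²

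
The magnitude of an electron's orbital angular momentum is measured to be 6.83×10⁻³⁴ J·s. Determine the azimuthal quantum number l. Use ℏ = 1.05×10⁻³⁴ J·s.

Dividing by ℏ: |L|/ℏ ≈ 6.505.
(|L|/ℏ)² = l(l+1) ≈ 42.31 ⇒ l = 6.

l = 6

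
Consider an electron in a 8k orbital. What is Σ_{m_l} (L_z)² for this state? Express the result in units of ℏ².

For 8k, l = 7.
m_l ∈ {-7, -6, -5, -4, -3, -2, -1, 0, 1, 2, 3, 4, 5, 6, 7}.
Σ m_l² = 2·(1 + 4 + 9 + 16 + 25 + 36 + 49) = 280.

Σ(L_z)² = 280 ℏ²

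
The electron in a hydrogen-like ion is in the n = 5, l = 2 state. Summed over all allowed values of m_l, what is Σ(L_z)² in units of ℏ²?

Σ(L_z)² = 10 ℏ²

The allowed m_l values are -2, -1, 0, 1, 2.
Σ m_l² = l(l+1)(2l+1)/3 = 2·3·5/3 = 10.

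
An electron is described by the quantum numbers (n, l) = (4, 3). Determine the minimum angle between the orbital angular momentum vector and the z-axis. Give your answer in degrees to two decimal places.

θ_min ≈ 30.00°

|L|² = l(l+1)ℏ² = 12ℏ², so |L| = 2√3 ℏ.
The smallest angle corresponds to the largest L_z, i.e. m_l = l = 3, giving L_z = 3ℏ.
cos θ_min = 3/√12, so θ_min ≈ 30.00°.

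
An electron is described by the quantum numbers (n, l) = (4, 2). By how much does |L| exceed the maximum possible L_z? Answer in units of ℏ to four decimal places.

|L| = √6 ℏ ≈ 2.4495ℏ, while L_z,max = lℏ = 2ℏ.
The difference is (√6 − 2)ℏ ≈ 0.4495ℏ.

|L| − L_z,max ≈ 0.4495ℏ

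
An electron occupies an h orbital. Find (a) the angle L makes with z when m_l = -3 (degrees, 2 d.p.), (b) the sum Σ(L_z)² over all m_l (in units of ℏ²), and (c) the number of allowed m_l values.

θ(m_l=-3) ≈ 123.21°; Σ(L_z)² = 110 ℏ²; 11 values

For an h orbital, l = 5.
For m_l = -3: cos θ = -3/√30, θ ≈ 123.21°.
Σ m_l² = 110, so Σ(L_z)² = 110 ℏ².
There are 2l+1 = 11 values of m_l.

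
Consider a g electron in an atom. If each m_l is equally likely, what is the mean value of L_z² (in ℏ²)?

G corresponds to l = 4.
m_l runs from −4 to 4, i.e. {-4, -3, -2, -1, 0, 1, 2, 3, 4}.
⟨L_z²⟩ = ℏ²·(Σ m_l²)/(2l+1) = ℏ²·60/9 = 6.667ℏ².

⟨L_z²⟩ = 6.667 ℏ²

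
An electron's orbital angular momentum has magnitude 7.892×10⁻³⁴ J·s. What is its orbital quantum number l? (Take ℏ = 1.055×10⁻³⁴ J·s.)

l = 7

Dividing by ℏ: |L|/ℏ ≈ 7.481.
Set l(l+1) = 55.96; the integer solution is l = 7.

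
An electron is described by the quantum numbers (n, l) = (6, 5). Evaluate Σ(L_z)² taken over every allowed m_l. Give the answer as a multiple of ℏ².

Σ(L_z)² = 110 ℏ²

The allowed m_l values are -5, -4, -3, -2, -1, 0, 1, 2, 3, 4, 5.
Summing m² from −5 to 5: Σ m_l² = 110.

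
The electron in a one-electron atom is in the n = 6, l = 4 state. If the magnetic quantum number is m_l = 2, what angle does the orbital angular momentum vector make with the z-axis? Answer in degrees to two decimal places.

|L| = ℏ√(l(l+1)) = 2√5 ℏ.
L_z = m_l ℏ = 2ℏ.
cos θ = L_z/|L| = 2/√20, so θ ≈ 63.43°.

θ ≈ 63.43°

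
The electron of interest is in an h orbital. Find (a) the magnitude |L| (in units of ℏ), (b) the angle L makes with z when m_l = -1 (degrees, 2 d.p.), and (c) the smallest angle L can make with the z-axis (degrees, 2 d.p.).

|L| = √30 ℏ ≈ 5.477ℏ; θ(m_l=-1) ≈ 100.52°; θ_min ≈ 24.09°

The letter h corresponds to l = 5.
|L| = ℏ√(5·6) = √30 ℏ ≈ 5.477ℏ.
For m_l = -1: cos θ = -1/√30, θ ≈ 100.52°.
cos θ_min = 5/√30, so θ_min ≈ 24.09°.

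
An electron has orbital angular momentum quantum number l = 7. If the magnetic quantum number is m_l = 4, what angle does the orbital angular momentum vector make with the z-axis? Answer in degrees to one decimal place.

|L| = √(l(l+1)) ℏ = 2√14 ℏ.
L_z = m_l ℏ = 4ℏ.
cos θ = L_z/|L| = 4/√56, so θ ≈ 57.7°.

θ ≈ 57.7°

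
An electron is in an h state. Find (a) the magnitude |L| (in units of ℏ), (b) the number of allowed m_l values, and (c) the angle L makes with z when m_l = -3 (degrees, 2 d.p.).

|L| = √30 ℏ ≈ 5.477ℏ; 11 values; θ(m_l=-3) ≈ 123.21°

The letter h corresponds to l = 5.
|L| = ℏ√(5·6) = √30 ℏ ≈ 5.477ℏ.
There are 2l+1 = 11 values of m_l.
For m_l = -3: cos θ = -3/√30, θ ≈ 123.21°.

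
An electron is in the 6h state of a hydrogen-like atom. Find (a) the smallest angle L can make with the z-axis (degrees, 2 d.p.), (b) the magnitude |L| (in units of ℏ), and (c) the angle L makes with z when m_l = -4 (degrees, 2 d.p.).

6h means n = 6, l = 5.
cos θ_min = 5/√30, so θ_min ≈ 24.09°.
|L| = ℏ√(5·6) = √30 ℏ ≈ 5.477ℏ.
For m_l = -4: cos θ = -4/√30, θ ≈ 136.91°.

θ_min ≈ 24.09°; |L| = √30 ℏ ≈ 5.477ℏ; θ(m_l=-4) ≈ 136.91°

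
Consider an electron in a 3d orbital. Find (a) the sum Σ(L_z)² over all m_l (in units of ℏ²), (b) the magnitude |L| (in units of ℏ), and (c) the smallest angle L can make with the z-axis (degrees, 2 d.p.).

3d means n = 3, l = 2.
Σ m_l² = 10, so Σ(L_z)² = 10 ℏ².
|L| = ℏ√(2·3) = √6 ℏ ≈ 2.449ℏ.
cos θ_min = 2/√6, so θ_min ≈ 35.26°.

Σ(L_z)² = 10 ℏ²; |L| = √6 ℏ ≈ 2.449ℏ; θ_min ≈ 35.26°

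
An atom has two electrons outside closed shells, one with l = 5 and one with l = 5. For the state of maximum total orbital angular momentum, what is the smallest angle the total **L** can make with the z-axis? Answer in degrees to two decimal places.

θ_min ≈ 17.55°

The total orbital quantum number L ranges from |l₁ − l₂| to l₁ + l₂ in integer steps.
Allowed values: L = 0, 1, 2, 3, 4, 5, 6, 7, 8, 9, 10.
The maximum is L = 10, with |L_tot| = ℏ√(10·11) = √110 ℏ.
The minimum angle with z is arccos(10/√110) ≈ 17.55°.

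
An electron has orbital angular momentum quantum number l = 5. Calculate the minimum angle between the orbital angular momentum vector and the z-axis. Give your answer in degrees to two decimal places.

θ_min ≈ 24.09°

|L| = ℏ√(l(l+1)) = √30 ℏ.
The smallest angle corresponds to the largest L_z, i.e. m_l = l = 5, giving L_z = 5ℏ.
cos θ_min = 5/√30, so θ_min ≈ 24.09°.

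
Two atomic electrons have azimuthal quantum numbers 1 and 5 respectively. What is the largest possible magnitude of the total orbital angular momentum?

By the triangle rule, |l₁ − l₂| ≤ L ≤ l₁ + l₂.
L ∈ {4, 5, 6}.
The largest magnitude corresponds to L = 6: |L_tot| = ℏ√(6·7) = √42 ℏ.

|L_tot|_max = √42 ℏ ≈ 6.481ℏ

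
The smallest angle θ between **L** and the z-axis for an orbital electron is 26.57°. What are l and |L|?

l = 4, |L| = 2√5 ℏ ≈ 4.472ℏ

cos²θ_min = l/(l+1) = 0.7999.
Solving: l = 4.
Then |L| = ℏ√(4·5) = 2√5 ℏ.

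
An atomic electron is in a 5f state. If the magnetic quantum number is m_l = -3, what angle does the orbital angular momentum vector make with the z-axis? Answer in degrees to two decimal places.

5f means n = 5, l = 3.
|L| = √(l(l+1)) ℏ = 2√3 ℏ.
L_z = m_l ℏ = −3ℏ.
cos θ = L_z/|L| = -3/√12, so θ ≈ 150.00°.

θ ≈ 150.00°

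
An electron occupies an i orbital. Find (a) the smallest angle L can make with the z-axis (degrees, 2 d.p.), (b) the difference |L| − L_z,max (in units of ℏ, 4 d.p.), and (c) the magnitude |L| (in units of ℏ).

An i state has l = 6.
cos θ_min = 6/√42, so θ_min ≈ 22.21°.
|L| − L_z,max = (√42 − 6)ℏ ≈ 0.4807ℏ.
|L| = ℏ√(6·7) = √42 ℏ ≈ 6.481ℏ.

θ_min ≈ 22.21°; |L|−L_z,max ≈ 0.4807ℏ; |L| = √42 ℏ ≈ 6.481ℏ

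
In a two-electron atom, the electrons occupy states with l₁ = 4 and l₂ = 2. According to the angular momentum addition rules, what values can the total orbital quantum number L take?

The total orbital quantum number L ranges from |l₁ − l₂| to l₁ + l₂ in integer steps.
L ∈ {2, 3, 4, 5, 6}.

L = 2, 3, 4, 5, 6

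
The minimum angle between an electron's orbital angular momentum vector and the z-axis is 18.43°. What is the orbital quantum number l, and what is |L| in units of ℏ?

cos²θ_min = l/(l+1) = 0.9001.
Solving: l = 9.
Then |L| = ℏ√(9·10) = 3√10 ℏ.

l = 9, |L| = 3√10 ℏ ≈ 9.487ℏ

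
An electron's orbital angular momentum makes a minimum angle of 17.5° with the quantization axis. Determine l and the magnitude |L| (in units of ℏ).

l = 10, |L| = √110 ℏ ≈ 10.488ℏ

cos²θ_min = l/(l+1) = 0.9096.
Thus l = 0.9096/(1 − 0.9096) ≈ 10.
Then |L| = ℏ√(10·11) = √110 ℏ.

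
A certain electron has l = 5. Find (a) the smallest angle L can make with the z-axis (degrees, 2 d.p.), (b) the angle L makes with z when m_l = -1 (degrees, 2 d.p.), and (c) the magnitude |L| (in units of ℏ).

cos θ_min = 5/√30, so θ_min ≈ 24.09°.
For m_l = -1: cos θ = -1/√30, θ ≈ 100.52°.
|L| = ℏ√(5·6) = √30 ℏ ≈ 5.477ℏ.

θ_min ≈ 24.09°; θ(m_l=-1) ≈ 100.52°; |L| = √30 ℏ ≈ 5.477ℏ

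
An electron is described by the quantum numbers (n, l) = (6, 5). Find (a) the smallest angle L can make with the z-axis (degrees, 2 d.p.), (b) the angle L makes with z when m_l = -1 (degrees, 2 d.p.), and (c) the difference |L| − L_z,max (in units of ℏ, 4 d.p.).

cos θ_min = 5/√30, so θ_min ≈ 24.09°.
For m_l = -1: cos θ = -1/√30, θ ≈ 100.52°.
|L| − L_z,max = (√30 − 5)ℏ ≈ 0.4772ℏ.

θ_min ≈ 24.09°; θ(m_l=-1) ≈ 100.52°; |L|−L_z,max ≈ 0.4772ℏ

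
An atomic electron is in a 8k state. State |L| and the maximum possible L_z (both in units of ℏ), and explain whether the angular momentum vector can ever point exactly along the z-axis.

No: L_z,max = 7ℏ < |L| = 2√14 ℏ ≈ 7.483ℏ

For 8k, l = 7.
|L| = 2√14 ℏ ≈ 7.4833ℏ, while L_z,max = lℏ = 7ℏ.
Since |L| > L_z,max, the vector can never point exactly along z; the closest it comes is θ_min = arccos(7/√56) ≈ 20.7°.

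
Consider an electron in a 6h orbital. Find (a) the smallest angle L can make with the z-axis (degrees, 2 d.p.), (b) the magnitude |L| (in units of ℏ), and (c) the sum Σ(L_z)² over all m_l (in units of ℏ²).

θ_min ≈ 24.09°; |L| = √30 ℏ ≈ 5.477ℏ; Σ(L_z)² = 110 ℏ²

For 6h, l = 5.
cos θ_min = 5/√30, so θ_min ≈ 24.09°.
|L| = ℏ√(5·6) = √30 ℏ ≈ 5.477ℏ.
Σ m_l² = 110, so Σ(L_z)² = 110 ℏ².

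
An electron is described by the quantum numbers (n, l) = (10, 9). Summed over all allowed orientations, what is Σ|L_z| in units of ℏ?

Σ|L_z| = 90 ℏ

The allowed m_l values are -9, -8, -7, -6, -5, -4, -3, -2, -1, 0, 1, 2, 3, 4, 5, 6, 7, 8, 9.
Σ|m_l| = 2(1+2+…+9) = 90.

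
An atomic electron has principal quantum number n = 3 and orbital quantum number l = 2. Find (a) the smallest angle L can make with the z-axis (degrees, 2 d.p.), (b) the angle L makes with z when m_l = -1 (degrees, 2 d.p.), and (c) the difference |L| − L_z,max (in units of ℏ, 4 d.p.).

cos θ_min = 2/√6, so θ_min ≈ 35.26°.
For m_l = -1: cos θ = -1/√6, θ ≈ 114.09°.
|L| − L_z,max = (√6 − 2)ℏ ≈ 0.4495ℏ.

θ_min ≈ 35.26°; θ(m_l=-1) ≈ 114.09°; |L|−L_z,max ≈ 0.4495ℏ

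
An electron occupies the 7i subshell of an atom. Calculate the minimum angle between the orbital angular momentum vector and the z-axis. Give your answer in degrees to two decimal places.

θ_min ≈ 22.21°

For 7i, l = 6.
|L| = √(l(l+1)) ℏ = √42 ℏ.
The smallest angle corresponds to the largest L_z, i.e. m_l = l = 6, giving L_z = 6ℏ.
cos θ_min = 6/√42, so θ_min ≈ 22.21°.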